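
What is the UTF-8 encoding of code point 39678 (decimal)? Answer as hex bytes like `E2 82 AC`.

E9 AB BE

U+9AFE = 0x9AFE = 39678 decimal. In range U+0800–U+FFFF → 3-byte form: 1110xxxx 10xxxxxx 10xxxxxx.
Binary (16 bits): 1001101011111110.
Split 4+6+6: 1001 | 101011 | 111110.
Byte 1: 11101001 = 0xE9.
Byte 2: 10101011 = 0xAB.
Byte 3: 10111110 = 0xBE.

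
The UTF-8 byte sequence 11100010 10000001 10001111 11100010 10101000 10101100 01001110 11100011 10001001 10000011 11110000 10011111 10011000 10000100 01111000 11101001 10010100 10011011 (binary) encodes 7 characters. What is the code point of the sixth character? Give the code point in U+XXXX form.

Offset 0: leading byte 0xE2 = 11100010 → 3-byte char #1 = E2 81 8F.
Offset 3: leading byte 0xE2 = 11100010 → 3-byte char #2 = E2 A8 AC.
Offset 6: leading byte 0x4E = 01001110 → 1-byte char #3 = 4E.
Offset 7: leading byte 0xE3 = 11100011 → 3-byte char #4 = E3 89 83.
Offset 10: leading byte 0xF0 = 11110000 → 4-byte char #5 = F0 9F 98 84.
Offset 14: leading byte 0x78 = 01111000 → 1-byte char #6 = 78.
Leading byte 0x78 = 01111000 matches 0xxxxxxx → 1-byte sequence.
Byte 1: 0x78 = 01111000, payload 1111000 (7 bits).
Concatenate: 1111000 = 0x78 (7 bits → U+0078).

U+0078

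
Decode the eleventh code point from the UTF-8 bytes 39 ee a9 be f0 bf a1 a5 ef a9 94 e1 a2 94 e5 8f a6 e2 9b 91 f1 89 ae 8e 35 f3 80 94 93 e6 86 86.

U+6186

Offset 0: leading byte 0x39 = 00111001 → 1-byte char #1 = 39.
Offset 1: leading byte 0xEE = 11101110 → 3-byte char #2 = EE A9 BE.
Offset 4: leading byte 0xF0 = 11110000 → 4-byte char #3 = F0 BF A1 A5.
Offset 8: leading byte 0xEF = 11101111 → 3-byte char #4 = EF A9 94.
Offset 11: leading byte 0xE1 = 11100001 → 3-byte char #5 = E1 A2 94.
Offset 14: leading byte 0xE5 = 11100101 → 3-byte char #6 = E5 8F A6.
Offset 17: leading byte 0xE2 = 11100010 → 3-byte char #7 = E2 9B 91.
Offset 20: leading byte 0xF1 = 11110001 → 4-byte char #8 = F1 89 AE 8E.
Offset 24: leading byte 0x35 = 00110101 → 1-byte char #9 = 35.
Offset 25: leading byte 0xF3 = 11110011 → 4-byte char #10 = F3 80 94 93.
Offset 29: leading byte 0xE6 = 11100110 → 3-byte char #11 = E6 86 86.
Leading byte 0xE6 = 11100110 matches 1110xxxx → 3-byte sequence.
Byte 1: 0xE6 = 11100110, payload 0110 (4 bits).
Byte 2: 0x86 = 10000110 (10xxxxxx ✓), payload 000110.
Byte 3: 0x86 = 10000110 (10xxxxxx ✓), payload 000110.
Concatenate: 0110000110000110 = 0x6186 (16 bits → U+6186).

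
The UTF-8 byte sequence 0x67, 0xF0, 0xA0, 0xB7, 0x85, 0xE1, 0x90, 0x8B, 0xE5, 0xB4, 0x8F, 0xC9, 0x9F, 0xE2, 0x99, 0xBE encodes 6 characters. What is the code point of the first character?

U+0067

Offset 0: leading byte 0x67 = 01100111 → 1-byte char #1 = 67.
Leading byte 0x67 = 01100111 matches 0xxxxxxx → 1-byte sequence.
Byte 1: 0x67 = 01100111, payload 1100111 (7 bits).
Concatenate: 1100111 = 0x67 (7 bits → U+0067).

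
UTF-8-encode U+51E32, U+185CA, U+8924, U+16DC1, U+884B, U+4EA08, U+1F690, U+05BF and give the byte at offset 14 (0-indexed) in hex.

U+51E32 → 4-byte form F1 91 B8 B2 at offsets 0–3.
U+185CA → 4-byte form F0 98 97 8A at offsets 4–7.
U+8924 → 3-byte form E8 A4 A4 at offsets 8–10.
U+16DC1 → 4-byte form F0 96 B7 81 at offsets 11–14.
Offset 14 falls in char 4's range; it's byte 4 of F0 96 B7 81 = 0x81.

0x81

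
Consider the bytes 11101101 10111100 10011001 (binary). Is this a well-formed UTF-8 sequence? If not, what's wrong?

invalid (encodes a surrogate (U+D800–U+DFFF))

Structurally a 3-byte sequence; payload = 0xDF19.
But 0xDF19 is in U+D800–U+DFFF, the surrogate range. Surrogates are not Unicode scalar values and are forbidden in UTF-8.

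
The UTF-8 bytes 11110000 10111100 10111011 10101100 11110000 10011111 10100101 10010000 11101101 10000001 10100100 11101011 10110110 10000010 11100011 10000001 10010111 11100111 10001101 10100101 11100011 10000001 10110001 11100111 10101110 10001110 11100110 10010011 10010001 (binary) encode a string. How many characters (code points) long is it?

9

Byte at offset 0: 0xF0 = 11110000 → 4-byte char (#1). Advance 4.
Byte at offset 4: 0xF0 = 11110000 → 4-byte char (#2). Advance 4.
Byte at offset 8: 0xED = 11101101 → 3-byte char (#3). Advance 3.
Byte at offset 11: 0xEB = 11101011 → 3-byte char (#4). Advance 3.
Byte at offset 14: 0xE3 = 11100011 → 3-byte char (#5). Advance 3.
Byte at offset 17: 0xE7 = 11100111 → 3-byte char (#6). Advance 3.
Byte at offset 20: 0xE3 = 11100011 → 3-byte char (#7). Advance 3.
Byte at offset 23: 0xE7 = 11100111 → 3-byte char (#8). Advance 3.
Byte at offset 26: 0xE6 = 11100110 → 3-byte char (#9). Advance 3.
Reached end at offset 29 after 9 code points.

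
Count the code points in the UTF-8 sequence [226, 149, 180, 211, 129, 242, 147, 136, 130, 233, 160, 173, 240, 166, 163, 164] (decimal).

Byte at offset 0: 0xE2 = 11100010 → 3-byte char (#1). Advance 3.
Byte at offset 3: 0xD3 = 11010011 → 2-byte char (#2). Advance 2.
Byte at offset 5: 0xF2 = 11110010 → 4-byte char (#3). Advance 4.
Byte at offset 9: 0xE9 = 11101001 → 3-byte char (#4). Advance 3.
Byte at offset 12: 0xF0 = 11110000 → 4-byte char (#5). Advance 4.
Reached end at offset 16 after 5 code points.

5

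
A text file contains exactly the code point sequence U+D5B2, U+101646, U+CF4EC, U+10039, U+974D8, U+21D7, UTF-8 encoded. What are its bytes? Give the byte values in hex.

ED 96 B2 F4 81 99 86 F3 8F 93 AC F0 90 80 B9 F2 97 93 98 E2 87 97

U+D5B2: 3-byte form → ED 96 B2.
U+101646: 4-byte form → F4 81 99 86.
U+CF4EC: 4-byte form → F3 8F 93 AC.
U+10039: 4-byte form → F0 90 80 B9.
U+974D8: 4-byte form → F2 97 93 98.
U+21D7: 3-byte form → E2 87 97.
Concatenated (22 bytes): ED 96 B2 F4 81 99 86 F3 8F 93 AC F0 90 80 B9 F2 97 93 98 E2 87 97.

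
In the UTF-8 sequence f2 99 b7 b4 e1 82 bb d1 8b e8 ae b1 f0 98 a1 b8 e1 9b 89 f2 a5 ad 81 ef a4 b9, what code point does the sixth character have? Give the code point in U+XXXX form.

U+16C9

Offset 0: leading byte 0xF2 = 11110010 → 4-byte char #1 = F2 99 B7 B4.
Offset 4: leading byte 0xE1 = 11100001 → 3-byte char #2 = E1 82 BB.
Offset 7: leading byte 0xD1 = 11010001 → 2-byte char #3 = D1 8B.
Offset 9: leading byte 0xE8 = 11101000 → 3-byte char #4 = E8 AE B1.
Offset 12: leading byte 0xF0 = 11110000 → 4-byte char #5 = F0 98 A1 B8.
Offset 16: leading byte 0xE1 = 11100001 → 3-byte char #6 = E1 9B 89.
Leading byte 0xE1 = 11100001 matches 1110xxxx → 3-byte sequence.
Byte 1: 0xE1 = 11100001, payload 0001 (4 bits).
Byte 2: 0x9B = 10011011 (10xxxxxx ✓), payload 011011.
Byte 3: 0x89 = 10001001 (10xxxxxx ✓), payload 001001.
Concatenate: 0001011011001001 = 0x16C9 (16 bits → U+16C9).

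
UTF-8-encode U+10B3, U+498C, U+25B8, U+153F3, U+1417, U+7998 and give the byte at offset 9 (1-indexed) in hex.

0xB8

1-indexed offset 9 is 0-indexed offset 8.
U+10B3 → 3-byte form E1 82 B3 at offsets 0–2.
U+498C → 3-byte form E4 A6 8C at offsets 3–5.
U+25B8 → 3-byte form E2 96 B8 at offsets 6–8.
Offset 8 falls in char 3's range; it's byte 3 of E2 96 B8 = 0xB8.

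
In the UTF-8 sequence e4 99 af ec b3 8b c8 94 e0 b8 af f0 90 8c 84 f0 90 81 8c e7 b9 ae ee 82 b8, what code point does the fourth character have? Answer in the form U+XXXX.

Offset 0: leading byte 0xE4 = 11100100 → 3-byte char #1 = E4 99 AF.
Offset 3: leading byte 0xEC = 11101100 → 3-byte char #2 = EC B3 8B.
Offset 6: leading byte 0xC8 = 11001000 → 2-byte char #3 = C8 94.
Offset 8: leading byte 0xE0 = 11100000 → 3-byte char #4 = E0 B8 AF.
Leading byte 0xE0 = 11100000 matches 1110xxxx → 3-byte sequence.
Byte 1: 0xE0 = 11100000, payload 0000 (4 bits).
Byte 2: 0xB8 = 10111000 (10xxxxxx ✓), payload 111000.
Byte 3: 0xAF = 10101111 (10xxxxxx ✓), payload 101111.
Concatenate: 0000111000101111 = 0xE2F (16 bits → U+0E2F).

U+0E2F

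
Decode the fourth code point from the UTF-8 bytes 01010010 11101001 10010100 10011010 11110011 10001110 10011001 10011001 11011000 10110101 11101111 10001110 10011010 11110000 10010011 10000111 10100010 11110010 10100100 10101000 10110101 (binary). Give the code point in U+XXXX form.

U+0635

Offset 0: leading byte 0x52 = 01010010 → 1-byte char #1 = 52.
Offset 1: leading byte 0xE9 = 11101001 → 3-byte char #2 = E9 94 9A.
Offset 4: leading byte 0xF3 = 11110011 → 4-byte char #3 = F3 8E 99 99.
Offset 8: leading byte 0xD8 = 11011000 → 2-byte char #4 = D8 B5.
Leading byte 0xD8 = 11011000 matches 110xxxxx → 2-byte sequence.
Byte 1: 0xD8 = 11011000, payload 11000 (5 bits).
Byte 2: 0xB5 = 10110101 (10xxxxxx ✓), payload 110101.
Concatenate: 11000110101 = 0x635 (11 bits → U+0635).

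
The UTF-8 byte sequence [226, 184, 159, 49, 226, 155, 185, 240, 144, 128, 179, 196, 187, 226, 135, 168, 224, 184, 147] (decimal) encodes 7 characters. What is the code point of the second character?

Offset 0: leading byte 0xE2 = 11100010 → 3-byte char #1 = E2 B8 9F.
Offset 3: leading byte 0x31 = 00110001 → 1-byte char #2 = 31.
Leading byte 0x31 = 00110001 matches 0xxxxxxx → 1-byte sequence.
Byte 1: 0x31 = 00110001, payload 0110001 (7 bits).
Concatenate: 0110001 = 0x31 (7 bits → U+0031).

U+0031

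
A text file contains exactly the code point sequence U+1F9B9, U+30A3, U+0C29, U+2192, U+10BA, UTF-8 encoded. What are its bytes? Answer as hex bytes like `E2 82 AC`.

F0 9F A6 B9 E3 82 A3 E0 B0 A9 E2 86 92 E1 82 BA

U+1F9B9: 4-byte form → F0 9F A6 B9.
U+30A3: 3-byte form → E3 82 A3.
U+0C29: 3-byte form → E0 B0 A9.
U+2192: 3-byte form → E2 86 92.
U+10BA: 3-byte form → E1 82 BA.
Concatenated (16 bytes): F0 9F A6 B9 E3 82 A3 E0 B0 A9 E2 86 92 E1 82 BA.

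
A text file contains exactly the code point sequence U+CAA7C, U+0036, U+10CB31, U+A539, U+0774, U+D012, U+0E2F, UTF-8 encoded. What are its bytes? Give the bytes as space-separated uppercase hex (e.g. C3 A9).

F3 8A A9 BC 36 F4 8C AC B1 EA 94 B9 DD B4 ED 80 92 E0 B8 AF

U+CAA7C: 4-byte form → F3 8A A9 BC.
U+0036: 1-byte form → 36.
U+10CB31: 4-byte form → F4 8C AC B1.
U+A539: 3-byte form → EA 94 B9.
U+0774: 2-byte form → DD B4.
U+D012: 3-byte form → ED 80 92.
U+0E2F: 3-byte form → E0 B8 AF.
Concatenated (20 bytes): F3 8A A9 BC 36 F4 8C AC B1 EA 94 B9 DD B4 ED 80 92 E0 B8 AF.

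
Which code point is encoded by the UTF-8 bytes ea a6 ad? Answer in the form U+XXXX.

Leading byte 0xEA = 11101010 matches 1110xxxx → 3-byte sequence.
Byte 1: 0xEA = 11101010, payload 1010 (4 bits).
Byte 2: 0xA6 = 10100110 (10xxxxxx ✓), payload 100110.
Byte 3: 0xAD = 10101101 (10xxxxxx ✓), payload 101101.
Concatenate: 1010100110101101 = 0xA9AD (16 bits → U+A9AD).

U+A9AD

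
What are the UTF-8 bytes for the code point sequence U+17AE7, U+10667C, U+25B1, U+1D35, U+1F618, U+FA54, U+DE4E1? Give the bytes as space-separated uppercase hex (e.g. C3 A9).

F0 97 AB A7 F4 86 99 BC E2 96 B1 E1 B4 B5 F0 9F 98 98 EF A9 94 F3 9E 93 A1

U+17AE7: 4-byte form → F0 97 AB A7.
U+10667C: 4-byte form → F4 86 99 BC.
U+25B1: 3-byte form → E2 96 B1.
U+1D35: 3-byte form → E1 B4 B5.
U+1F618: 4-byte form → F0 9F 98 98.
U+FA54: 3-byte form → EF A9 94.
U+DE4E1: 4-byte form → F3 9E 93 A1.
Concatenated (25 bytes): F0 97 AB A7 F4 86 99 BC E2 96 B1 E1 B4 B5 F0 9F 98 98 EF A9 94 F3 9E 93 A1.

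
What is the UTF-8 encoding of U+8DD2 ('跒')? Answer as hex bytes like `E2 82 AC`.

E8 B7 92

U+8DD2 = 0x8DD2 = 36306 decimal. In range U+0800–U+FFFF → 3-byte form: 1110xxxx 10xxxxxx 10xxxxxx.
Binary (16 bits): 1000110111010010.
Split 4+6+6: 1000 | 110111 | 010010.
Byte 1: 11101000 = 0xE8.
Byte 2: 10110111 = 0xB7.
Byte 3: 10010010 = 0x92.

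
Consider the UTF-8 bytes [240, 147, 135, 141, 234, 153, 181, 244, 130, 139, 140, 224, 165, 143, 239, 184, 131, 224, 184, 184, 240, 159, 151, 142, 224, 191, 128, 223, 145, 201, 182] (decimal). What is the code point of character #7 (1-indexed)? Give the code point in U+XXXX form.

U+1F5CE

Offset 0: leading byte 0xF0 = 11110000 → 4-byte char #1 = F0 93 87 8D.
Offset 4: leading byte 0xEA = 11101010 → 3-byte char #2 = EA 99 B5.
Offset 7: leading byte 0xF4 = 11110100 → 4-byte char #3 = F4 82 8B 8C.
Offset 11: leading byte 0xE0 = 11100000 → 3-byte char #4 = E0 A5 8F.
Offset 14: leading byte 0xEF = 11101111 → 3-byte char #5 = EF B8 83.
Offset 17: leading byte 0xE0 = 11100000 → 3-byte char #6 = E0 B8 B8.
Offset 20: leading byte 0xF0 = 11110000 → 4-byte char #7 = F0 9F 97 8E.
Leading byte 0xF0 = 11110000 matches 11110xxx → 4-byte sequence.
Byte 1: 0xF0 = 11110000, payload 000 (3 bits).
Byte 2: 0x9F = 10011111 (10xxxxxx ✓), payload 011111.
Byte 3: 0x97 = 10010111 (10xxxxxx ✓), payload 010111.
Byte 4: 0x8E = 10001110 (10xxxxxx ✓), payload 001110.
Concatenate: 000011111010111001110 = 0x1F5CE (21 bits → U+1F5CE).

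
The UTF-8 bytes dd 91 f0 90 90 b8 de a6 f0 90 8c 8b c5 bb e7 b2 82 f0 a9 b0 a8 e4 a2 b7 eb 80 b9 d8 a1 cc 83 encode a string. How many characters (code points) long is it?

Byte at offset 0: 0xDD = 11011101 → 2-byte char (#1). Advance 2.
Byte at offset 2: 0xF0 = 11110000 → 4-byte char (#2). Advance 4.
Byte at offset 6: 0xDE = 11011110 → 2-byte char (#3). Advance 2.
Byte at offset 8: 0xF0 = 11110000 → 4-byte char (#4). Advance 4.
Byte at offset 12: 0xC5 = 11000101 → 2-byte char (#5). Advance 2.
Byte at offset 14: 0xE7 = 11100111 → 3-byte char (#6). Advance 3.
Byte at offset 17: 0xF0 = 11110000 → 4-byte char (#7). Advance 4.
Byte at offset 21: 0xE4 = 11100100 → 3-byte char (#8). Advance 3.
Byte at offset 24: 0xEB = 11101011 → 3-byte char (#9). Advance 3.
Byte at offset 27: 0xD8 = 11011000 → 2-byte char (#10). Advance 2.
Byte at offset 29: 0xCC = 11001100 → 2-byte char (#11). Advance 2.
Reached end at offset 31 after 11 code points.

11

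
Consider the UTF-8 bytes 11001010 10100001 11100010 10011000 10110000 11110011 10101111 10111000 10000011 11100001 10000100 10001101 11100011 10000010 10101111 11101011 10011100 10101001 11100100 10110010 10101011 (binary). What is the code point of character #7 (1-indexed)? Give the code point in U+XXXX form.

Offset 0: leading byte 0xCA = 11001010 → 2-byte char #1 = CA A1.
Offset 2: leading byte 0xE2 = 11100010 → 3-byte char #2 = E2 98 B0.
Offset 5: leading byte 0xF3 = 11110011 → 4-byte char #3 = F3 AF B8 83.
Offset 9: leading byte 0xE1 = 11100001 → 3-byte char #4 = E1 84 8D.
Offset 12: leading byte 0xE3 = 11100011 → 3-byte char #5 = E3 82 AF.
Offset 15: leading byte 0xEB = 11101011 → 3-byte char #6 = EB 9C A9.
Offset 18: leading byte 0xE4 = 11100100 → 3-byte char #7 = E4 B2 AB.
Leading byte 0xE4 = 11100100 matches 1110xxxx → 3-byte sequence.
Byte 1: 0xE4 = 11100100, payload 0100 (4 bits).
Byte 2: 0xB2 = 10110010 (10xxxxxx ✓), payload 110010.
Byte 3: 0xAB = 10101011 (10xxxxxx ✓), payload 101011.
Concatenate: 0100110010101011 = 0x4CAB (16 bits → U+4CAB).

U+4CAB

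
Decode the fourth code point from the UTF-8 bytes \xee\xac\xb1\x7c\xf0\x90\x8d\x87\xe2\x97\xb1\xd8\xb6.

U+25F1

Offset 0: leading byte 0xEE = 11101110 → 3-byte char #1 = EE AC B1.
Offset 3: leading byte 0x7C = 01111100 → 1-byte char #2 = 7C.
Offset 4: leading byte 0xF0 = 11110000 → 4-byte char #3 = F0 90 8D 87.
Offset 8: leading byte 0xE2 = 11100010 → 3-byte char #4 = E2 97 B1.
Leading byte 0xE2 = 11100010 matches 1110xxxx → 3-byte sequence.
Byte 1: 0xE2 = 11100010, payload 0010 (4 bits).
Byte 2: 0x97 = 10010111 (10xxxxxx ✓), payload 010111.
Byte 3: 0xB1 = 10110001 (10xxxxxx ✓), payload 110001.
Concatenate: 0010010111110001 = 0x25F1 (16 bits → U+25F1).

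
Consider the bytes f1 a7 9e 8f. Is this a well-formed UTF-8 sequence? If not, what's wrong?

valid

Leading byte 0xF1 = 11110001 → 4-byte form.
Continuation bytes 0xA7=10100111, 0x9E=10011110, 0x8F=10001111 all match 10xxxxxx.
Decoded value 0x6778F is ≥ 0x10000 (shortest form) and not a surrogate.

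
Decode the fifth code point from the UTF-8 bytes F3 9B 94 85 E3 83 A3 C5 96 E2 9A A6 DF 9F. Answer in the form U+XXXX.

U+07DF

Offset 0: leading byte 0xF3 = 11110011 → 4-byte char #1 = F3 9B 94 85.
Offset 4: leading byte 0xE3 = 11100011 → 3-byte char #2 = E3 83 A3.
Offset 7: leading byte 0xC5 = 11000101 → 2-byte char #3 = C5 96.
Offset 9: leading byte 0xE2 = 11100010 → 3-byte char #4 = E2 9A A6.
Offset 12: leading byte 0xDF = 11011111 → 2-byte char #5 = DF 9F.
Leading byte 0xDF = 11011111 matches 110xxxxx → 2-byte sequence.
Byte 1: 0xDF = 11011111, payload 11111 (5 bits).
Byte 2: 0x9F = 10011111 (10xxxxxx ✓), payload 011111.
Concatenate: 11111011111 = 0x7DF (11 bits → U+07DF).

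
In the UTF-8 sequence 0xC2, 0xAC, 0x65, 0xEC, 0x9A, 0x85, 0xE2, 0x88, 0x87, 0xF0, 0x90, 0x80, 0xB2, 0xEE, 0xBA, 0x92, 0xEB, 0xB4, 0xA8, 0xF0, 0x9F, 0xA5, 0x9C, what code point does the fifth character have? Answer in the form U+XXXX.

Offset 0: leading byte 0xC2 = 11000010 → 2-byte char #1 = C2 AC.
Offset 2: leading byte 0x65 = 01100101 → 1-byte char #2 = 65.
Offset 3: leading byte 0xEC = 11101100 → 3-byte char #3 = EC 9A 85.
Offset 6: leading byte 0xE2 = 11100010 → 3-byte char #4 = E2 88 87.
Offset 9: leading byte 0xF0 = 11110000 → 4-byte char #5 = F0 90 80 B2.
Leading byte 0xF0 = 11110000 matches 11110xxx → 4-byte sequence.
Byte 1: 0xF0 = 11110000, payload 000 (3 bits).
Byte 2: 0x90 = 10010000 (10xxxxxx ✓), payload 010000.
Byte 3: 0x80 = 10000000 (10xxxxxx ✓), payload 000000.
Byte 4: 0xB2 = 10110010 (10xxxxxx ✓), payload 110010.
Concatenate: 000010000000000110010 = 0x10032 (21 bits → U+10032).

U+10032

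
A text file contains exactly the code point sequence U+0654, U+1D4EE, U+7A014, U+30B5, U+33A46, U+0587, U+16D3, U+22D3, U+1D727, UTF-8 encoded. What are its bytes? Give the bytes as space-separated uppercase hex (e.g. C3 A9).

U+0654: 2-byte form → D9 94.
U+1D4EE: 4-byte form → F0 9D 93 AE.
U+7A014: 4-byte form → F1 BA 80 94.
U+30B5: 3-byte form → E3 82 B5.
U+33A46: 4-byte form → F0 B3 A9 86.
U+0587: 2-byte form → D6 87.
U+16D3: 3-byte form → E1 9B 93.
U+22D3: 3-byte form → E2 8B 93.
U+1D727: 4-byte form → F0 9D 9C A7.
Concatenated (29 bytes): D9 94 F0 9D 93 AE F1 BA 80 94 E3 82 B5 F0 B3 A9 86 D6 87 E1 9B 93 E2 8B 93 F0 9D 9C A7.

D9 94 F0 9D 93 AE F1 BA 80 94 E3 82 B5 F0 B3 A9 86 D6 87 E1 9B 93 E2 8B 93 F0 9D 9C A7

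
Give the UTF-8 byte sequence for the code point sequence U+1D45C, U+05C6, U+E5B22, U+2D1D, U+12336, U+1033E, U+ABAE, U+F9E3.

U+1D45C: 4-byte form → F0 9D 91 9C.
U+05C6: 2-byte form → D7 86.
U+E5B22: 4-byte form → F3 A5 AC A2.
U+2D1D: 3-byte form → E2 B4 9D.
U+12336: 4-byte form → F0 92 8C B6.
U+1033E: 4-byte form → F0 90 8C BE.
U+ABAE: 3-byte form → EA AE AE.
U+F9E3: 3-byte form → EF A7 A3.
Concatenated (27 bytes): F0 9D 91 9C D7 86 F3 A5 AC A2 E2 B4 9D F0 92 8C B6 F0 90 8C BE EA AE AE EF A7 A3.

F0 9D 91 9C D7 86 F3 A5 AC A2 E2 B4 9D F0 92 8C B6 F0 90 8C BE EA AE AE EF A7 A3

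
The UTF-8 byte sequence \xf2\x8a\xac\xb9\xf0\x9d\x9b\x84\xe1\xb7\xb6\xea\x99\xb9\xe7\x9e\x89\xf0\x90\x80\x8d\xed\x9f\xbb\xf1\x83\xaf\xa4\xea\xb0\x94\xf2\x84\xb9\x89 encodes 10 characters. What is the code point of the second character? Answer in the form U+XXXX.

U+1D6C4

Offset 0: leading byte 0xF2 = 11110010 → 4-byte char #1 = F2 8A AC B9.
Offset 4: leading byte 0xF0 = 11110000 → 4-byte char #2 = F0 9D 9B 84.
Leading byte 0xF0 = 11110000 matches 11110xxx → 4-byte sequence.
Byte 1: 0xF0 = 11110000, payload 000 (3 bits).
Byte 2: 0x9D = 10011101 (10xxxxxx ✓), payload 011101.
Byte 3: 0x9B = 10011011 (10xxxxxx ✓), payload 011011.
Byte 4: 0x84 = 10000100 (10xxxxxx ✓), payload 000100.
Concatenate: 000011101011011000100 = 0x1D6C4 (21 bits → U+1D6C4).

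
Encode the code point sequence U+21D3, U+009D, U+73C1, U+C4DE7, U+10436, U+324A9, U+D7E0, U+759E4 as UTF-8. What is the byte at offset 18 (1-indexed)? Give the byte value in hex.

1-indexed offset 18 is 0-indexed offset 17.
U+21D3 → 3-byte form E2 87 93 at offsets 0–2.
U+009D → 2-byte form C2 9D at offsets 3–4.
U+73C1 → 3-byte form E7 8F 81 at offsets 5–7.
U+C4DE7 → 4-byte form F3 84 B7 A7 at offsets 8–11.
U+10436 → 4-byte form F0 90 90 B6 at offsets 12–15.
U+324A9 → 4-byte form F0 B2 92 A9 at offsets 16–19.
Offset 17 falls in char 6's range; it's byte 2 of F0 B2 92 A9 = 0xB2.

0xB2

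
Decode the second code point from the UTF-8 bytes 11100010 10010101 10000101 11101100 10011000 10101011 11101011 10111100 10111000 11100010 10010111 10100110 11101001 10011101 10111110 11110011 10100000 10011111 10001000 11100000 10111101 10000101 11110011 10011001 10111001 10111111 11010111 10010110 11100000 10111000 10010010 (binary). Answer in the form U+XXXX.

U+C62B

Offset 0: leading byte 0xE2 = 11100010 → 3-byte char #1 = E2 95 85.
Offset 3: leading byte 0xEC = 11101100 → 3-byte char #2 = EC 98 AB.
Leading byte 0xEC = 11101100 matches 1110xxxx → 3-byte sequence.
Byte 1: 0xEC = 11101100, payload 1100 (4 bits).
Byte 2: 0x98 = 10011000 (10xxxxxx ✓), payload 011000.
Byte 3: 0xAB = 10101011 (10xxxxxx ✓), payload 101011.
Concatenate: 1100011000101011 = 0xC62B (16 bits → U+C62B).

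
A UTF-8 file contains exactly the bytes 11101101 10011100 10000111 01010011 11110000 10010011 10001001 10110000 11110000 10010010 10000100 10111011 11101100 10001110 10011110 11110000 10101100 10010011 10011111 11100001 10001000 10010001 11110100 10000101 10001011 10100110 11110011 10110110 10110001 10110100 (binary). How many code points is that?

Byte at offset 0: 0xED = 11101101 → 3-byte char (#1). Advance 3.
Byte at offset 3: 0x53 = 01010011 → 1-byte char (#2). Advance 1.
Byte at offset 4: 0xF0 = 11110000 → 4-byte char (#3). Advance 4.
Byte at offset 8: 0xF0 = 11110000 → 4-byte char (#4). Advance 4.
Byte at offset 12: 0xEC = 11101100 → 3-byte char (#5). Advance 3.
Byte at offset 15: 0xF0 = 11110000 → 4-byte char (#6). Advance 4.
Byte at offset 19: 0xE1 = 11100001 → 3-byte char (#7). Advance 3.
Byte at offset 22: 0xF4 = 11110100 → 4-byte char (#8). Advance 4.
Byte at offset 26: 0xF3 = 11110011 → 4-byte char (#9). Advance 4.
Reached end at offset 30 after 9 code points.

9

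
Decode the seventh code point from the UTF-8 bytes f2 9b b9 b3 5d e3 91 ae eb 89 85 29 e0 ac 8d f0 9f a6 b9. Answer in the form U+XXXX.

U+1F9B9

Offset 0: leading byte 0xF2 = 11110010 → 4-byte char #1 = F2 9B B9 B3.
Offset 4: leading byte 0x5D = 01011101 → 1-byte char #2 = 5D.
Offset 5: leading byte 0xE3 = 11100011 → 3-byte char #3 = E3 91 AE.
Offset 8: leading byte 0xEB = 11101011 → 3-byte char #4 = EB 89 85.
Offset 11: leading byte 0x29 = 00101001 → 1-byte char #5 = 29.
Offset 12: leading byte 0xE0 = 11100000 → 3-byte char #6 = E0 AC 8D.
Offset 15: leading byte 0xF0 = 11110000 → 4-byte char #7 = F0 9F A6 B9.
Leading byte 0xF0 = 11110000 matches 11110xxx → 4-byte sequence.
Byte 1: 0xF0 = 11110000, payload 000 (3 bits).
Byte 2: 0x9F = 10011111 (10xxxxxx ✓), payload 011111.
Byte 3: 0xA6 = 10100110 (10xxxxxx ✓), payload 100110.
Byte 4: 0xB9 = 10111001 (10xxxxxx ✓), payload 111001.
Concatenate: 000011111100110111001 = 0x1F9B9 (21 bits → U+1F9B9).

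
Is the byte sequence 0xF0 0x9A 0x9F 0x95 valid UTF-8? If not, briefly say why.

Leading byte 0xF0 = 11110000 → 4-byte form.
Continuation bytes 0x9A=10011010, 0x9F=10011111, 0x95=10010101 all match 10xxxxxx.
Decoded value 0x1A7D5 is ≥ 0x10000 (shortest form) and not a surrogate.

valid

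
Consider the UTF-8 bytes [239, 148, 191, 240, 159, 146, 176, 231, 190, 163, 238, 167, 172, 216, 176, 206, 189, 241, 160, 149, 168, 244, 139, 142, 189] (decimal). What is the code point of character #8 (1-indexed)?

Offset 0: leading byte 0xEF = 11101111 → 3-byte char #1 = EF 94 BF.
Offset 3: leading byte 0xF0 = 11110000 → 4-byte char #2 = F0 9F 92 B0.
Offset 7: leading byte 0xE7 = 11100111 → 3-byte char #3 = E7 BE A3.
Offset 10: leading byte 0xEE = 11101110 → 3-byte char #4 = EE A7 AC.
Offset 13: leading byte 0xD8 = 11011000 → 2-byte char #5 = D8 B0.
Offset 15: leading byte 0xCE = 11001110 → 2-byte char #6 = CE BD.
Offset 17: leading byte 0xF1 = 11110001 → 4-byte char #7 = F1 A0 95 A8.
Offset 21: leading byte 0xF4 = 11110100 → 4-byte char #8 = F4 8B 8E BD.
Leading byte 0xF4 = 11110100 matches 11110xxx → 4-byte sequence.
Byte 1: 0xF4 = 11110100, payload 100 (3 bits).
Byte 2: 0x8B = 10001011 (10xxxxxx ✓), payload 001011.
Byte 3: 0x8E = 10001110 (10xxxxxx ✓), payload 001110.
Byte 4: 0xBD = 10111101 (10xxxxxx ✓), payload 111101.
Concatenate: 100001011001110111101 = 0x10B3BD (21 bits → U+10B3BD).

U+10B3BD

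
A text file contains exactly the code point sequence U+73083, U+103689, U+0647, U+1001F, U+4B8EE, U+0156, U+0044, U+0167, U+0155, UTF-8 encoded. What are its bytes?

U+73083: 4-byte form → F1 B3 82 83.
U+103689: 4-byte form → F4 83 9A 89.
U+0647: 2-byte form → D9 87.
U+1001F: 4-byte form → F0 90 80 9F.
U+4B8EE: 4-byte form → F1 8B A3 AE.
U+0156: 2-byte form → C5 96.
U+0044: 1-byte form → 44.
U+0167: 2-byte form → C5 A7.
U+0155: 2-byte form → C5 95.
Concatenated (25 bytes): F1 B3 82 83 F4 83 9A 89 D9 87 F0 90 80 9F F1 8B A3 AE C5 96 44 C5 A7 C5 95.

F1 B3 82 83 F4 83 9A 89 D9 87 F0 90 80 9F F1 8B A3 AE C5 96 44 C5 A7 C5 95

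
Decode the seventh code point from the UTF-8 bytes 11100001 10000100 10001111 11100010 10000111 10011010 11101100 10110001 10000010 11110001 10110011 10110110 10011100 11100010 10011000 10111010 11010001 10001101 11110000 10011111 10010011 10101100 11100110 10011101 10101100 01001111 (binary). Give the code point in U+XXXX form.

U+1F4EC

Offset 0: leading byte 0xE1 = 11100001 → 3-byte char #1 = E1 84 8F.
Offset 3: leading byte 0xE2 = 11100010 → 3-byte char #2 = E2 87 9A.
Offset 6: leading byte 0xEC = 11101100 → 3-byte char #3 = EC B1 82.
Offset 9: leading byte 0xF1 = 11110001 → 4-byte char #4 = F1 B3 B6 9C.
Offset 13: leading byte 0xE2 = 11100010 → 3-byte char #5 = E2 98 BA.
Offset 16: leading byte 0xD1 = 11010001 → 2-byte char #6 = D1 8D.
Offset 18: leading byte 0xF0 = 11110000 → 4-byte char #7 = F0 9F 93 AC.
Leading byte 0xF0 = 11110000 matches 11110xxx → 4-byte sequence.
Byte 1: 0xF0 = 11110000, payload 000 (3 bits).
Byte 2: 0x9F = 10011111 (10xxxxxx ✓), payload 011111.
Byte 3: 0x93 = 10010011 (10xxxxxx ✓), payload 010011.
Byte 4: 0xAC = 10101100 (10xxxxxx ✓), payload 101100.
Concatenate: 000011111010011101100 = 0x1F4EC (21 bits → U+1F4EC).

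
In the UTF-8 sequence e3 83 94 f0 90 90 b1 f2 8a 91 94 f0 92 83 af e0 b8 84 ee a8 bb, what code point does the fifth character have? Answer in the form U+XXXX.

Offset 0: leading byte 0xE3 = 11100011 → 3-byte char #1 = E3 83 94.
Offset 3: leading byte 0xF0 = 11110000 → 4-byte char #2 = F0 90 90 B1.
Offset 7: leading byte 0xF2 = 11110010 → 4-byte char #3 = F2 8A 91 94.
Offset 11: leading byte 0xF0 = 11110000 → 4-byte char #4 = F0 92 83 AF.
Offset 15: leading byte 0xE0 = 11100000 → 3-byte char #5 = E0 B8 84.
Leading byte 0xE0 = 11100000 matches 1110xxxx → 3-byte sequence.
Byte 1: 0xE0 = 11100000, payload 0000 (4 bits).
Byte 2: 0xB8 = 10111000 (10xxxxxx ✓), payload 111000.
Byte 3: 0x84 = 10000100 (10xxxxxx ✓), payload 000100.
Concatenate: 0000111000000100 = 0xE04 (16 bits → U+0E04).

U+0E04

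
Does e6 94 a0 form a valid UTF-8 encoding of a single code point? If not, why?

Leading byte 0xE6 = 11100110 → 3-byte form.
Continuation bytes 0x94=10010100, 0xA0=10100000 all match 10xxxxxx.
Decoded value 0x6520 is ≥ 0x800 (shortest form) and not a surrogate.

valid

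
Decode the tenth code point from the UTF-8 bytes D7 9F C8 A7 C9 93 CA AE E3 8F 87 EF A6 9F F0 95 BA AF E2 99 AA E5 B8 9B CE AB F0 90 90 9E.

U+03AB

Offset 0: leading byte 0xD7 = 11010111 → 2-byte char #1 = D7 9F.
Offset 2: leading byte 0xC8 = 11001000 → 2-byte char #2 = C8 A7.
Offset 4: leading byte 0xC9 = 11001001 → 2-byte char #3 = C9 93.
Offset 6: leading byte 0xCA = 11001010 → 2-byte char #4 = CA AE.
Offset 8: leading byte 0xE3 = 11100011 → 3-byte char #5 = E3 8F 87.
Offset 11: leading byte 0xEF = 11101111 → 3-byte char #6 = EF A6 9F.
Offset 14: leading byte 0xF0 = 11110000 → 4-byte char #7 = F0 95 BA AF.
Offset 18: leading byte 0xE2 = 11100010 → 3-byte char #8 = E2 99 AA.
Offset 21: leading byte 0xE5 = 11100101 → 3-byte char #9 = E5 B8 9B.
Offset 24: leading byte 0xCE = 11001110 → 2-byte char #10 = CE AB.
Leading byte 0xCE = 11001110 matches 110xxxxx → 2-byte sequence.
Byte 1: 0xCE = 11001110, payload 01110 (5 bits).
Byte 2: 0xAB = 10101011 (10xxxxxx ✓), payload 101011.
Concatenate: 01110101011 = 0x3AB (11 bits → U+03AB).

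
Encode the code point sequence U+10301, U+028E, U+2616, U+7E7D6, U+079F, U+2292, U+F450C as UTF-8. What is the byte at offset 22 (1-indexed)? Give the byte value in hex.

0x8C

1-indexed offset 22 is 0-indexed offset 21.
U+10301 → 4-byte form F0 90 8C 81 at offsets 0–3.
U+028E → 2-byte form CA 8E at offsets 4–5.
U+2616 → 3-byte form E2 98 96 at offsets 6–8.
U+7E7D6 → 4-byte form F1 BE 9F 96 at offsets 9–12.
U+079F → 2-byte form DE 9F at offsets 13–14.
U+2292 → 3-byte form E2 8A 92 at offsets 15–17.
U+F450C → 4-byte form F3 B4 94 8C at offsets 18–21.
Offset 21 falls in char 7's range; it's byte 4 of F3 B4 94 8C = 0x8C.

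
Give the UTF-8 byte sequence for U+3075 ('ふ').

U+3075 = 0x3075 = 12405 decimal. In range U+0800–U+FFFF → 3-byte form: 1110xxxx 10xxxxxx 10xxxxxx.
Binary (16 bits): 0011000001110101.
Split 4+6+6: 0011 | 000001 | 110101.
Byte 1: 11100011 = 0xE3.
Byte 2: 10000001 = 0x81.
Byte 3: 10110101 = 0xB5.

E3 81 B5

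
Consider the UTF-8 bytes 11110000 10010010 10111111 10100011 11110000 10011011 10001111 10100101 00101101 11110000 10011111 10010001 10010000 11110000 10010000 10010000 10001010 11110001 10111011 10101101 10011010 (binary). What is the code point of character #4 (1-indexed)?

U+1F450

Offset 0: leading byte 0xF0 = 11110000 → 4-byte char #1 = F0 92 BF A3.
Offset 4: leading byte 0xF0 = 11110000 → 4-byte char #2 = F0 9B 8F A5.
Offset 8: leading byte 0x2D = 00101101 → 1-byte char #3 = 2D.
Offset 9: leading byte 0xF0 = 11110000 → 4-byte char #4 = F0 9F 91 90.
Leading byte 0xF0 = 11110000 matches 11110xxx → 4-byte sequence.
Byte 1: 0xF0 = 11110000, payload 000 (3 bits).
Byte 2: 0x9F = 10011111 (10xxxxxx ✓), payload 011111.
Byte 3: 0x91 = 10010001 (10xxxxxx ✓), payload 010001.
Byte 4: 0x90 = 10010000 (10xxxxxx ✓), payload 010000.
Concatenate: 000011111010001010000 = 0x1F450 (21 bits → U+1F450).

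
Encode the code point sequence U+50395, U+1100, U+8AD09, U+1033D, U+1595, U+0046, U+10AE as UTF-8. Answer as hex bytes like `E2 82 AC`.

U+50395: 4-byte form → F1 90 8E 95.
U+1100: 3-byte form → E1 84 80.
U+8AD09: 4-byte form → F2 8A B4 89.
U+1033D: 4-byte form → F0 90 8C BD.
U+1595: 3-byte form → E1 96 95.
U+0046: 1-byte form → 46.
U+10AE: 3-byte form → E1 82 AE.
Concatenated (22 bytes): F1 90 8E 95 E1 84 80 F2 8A B4 89 F0 90 8C BD E1 96 95 46 E1 82 AE.

F1 90 8E 95 E1 84 80 F2 8A B4 89 F0 90 8C BD E1 96 95 46 E1 82 AE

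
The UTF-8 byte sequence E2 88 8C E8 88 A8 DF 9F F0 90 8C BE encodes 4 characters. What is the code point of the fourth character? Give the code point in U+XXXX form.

U+1033E

Offset 0: leading byte 0xE2 = 11100010 → 3-byte char #1 = E2 88 8C.
Offset 3: leading byte 0xE8 = 11101000 → 3-byte char #2 = E8 88 A8.
Offset 6: leading byte 0xDF = 11011111 → 2-byte char #3 = DF 9F.
Offset 8: leading byte 0xF0 = 11110000 → 4-byte char #4 = F0 90 8C BE.
Leading byte 0xF0 = 11110000 matches 11110xxx → 4-byte sequence.
Byte 1: 0xF0 = 11110000, payload 000 (3 bits).
Byte 2: 0x90 = 10010000 (10xxxxxx ✓), payload 010000.
Byte 3: 0x8C = 10001100 (10xxxxxx ✓), payload 001100.
Byte 4: 0xBE = 10111110 (10xxxxxx ✓), payload 111110.
Concatenate: 000010000001100111110 = 0x1033E (21 bits → U+1033E).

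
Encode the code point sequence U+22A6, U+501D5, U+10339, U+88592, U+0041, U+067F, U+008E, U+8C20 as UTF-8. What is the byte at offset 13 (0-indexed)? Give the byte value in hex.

0x96

U+22A6 → 3-byte form E2 8A A6 at offsets 0–2.
U+501D5 → 4-byte form F1 90 87 95 at offsets 3–6.
U+10339 → 4-byte form F0 90 8C B9 at offsets 7–10.
U+88592 → 4-byte form F2 88 96 92 at offsets 11–14.
Offset 13 falls in char 4's range; it's byte 3 of F2 88 96 92 = 0x96.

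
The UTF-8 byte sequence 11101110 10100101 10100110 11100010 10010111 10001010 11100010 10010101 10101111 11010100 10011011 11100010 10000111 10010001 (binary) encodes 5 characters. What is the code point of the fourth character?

Offset 0: leading byte 0xEE = 11101110 → 3-byte char #1 = EE A5 A6.
Offset 3: leading byte 0xE2 = 11100010 → 3-byte char #2 = E2 97 8A.
Offset 6: leading byte 0xE2 = 11100010 → 3-byte char #3 = E2 95 AF.
Offset 9: leading byte 0xD4 = 11010100 → 2-byte char #4 = D4 9B.
Leading byte 0xD4 = 11010100 matches 110xxxxx → 2-byte sequence.
Byte 1: 0xD4 = 11010100, payload 10100 (5 bits).
Byte 2: 0x9B = 10011011 (10xxxxxx ✓), payload 011011.
Concatenate: 10100011011 = 0x51B (11 bits → U+051B).

U+051B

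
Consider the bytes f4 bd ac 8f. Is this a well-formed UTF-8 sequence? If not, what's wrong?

invalid (encodes a value above U+10FFFF)

Leading byte 0xF4 = 11110100 → 4-byte form.
Payload = 0x13DB0F, which exceeds U+10FFFF, the maximum Unicode code point. (Leading bytes F5–FF, or F4 followed by ≥ 0x90, are invalid.)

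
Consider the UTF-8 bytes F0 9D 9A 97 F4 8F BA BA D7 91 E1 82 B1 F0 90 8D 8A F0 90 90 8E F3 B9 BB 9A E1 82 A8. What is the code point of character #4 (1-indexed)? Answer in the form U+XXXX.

Offset 0: leading byte 0xF0 = 11110000 → 4-byte char #1 = F0 9D 9A 97.
Offset 4: leading byte 0xF4 = 11110100 → 4-byte char #2 = F4 8F BA BA.
Offset 8: leading byte 0xD7 = 11010111 → 2-byte char #3 = D7 91.
Offset 10: leading byte 0xE1 = 11100001 → 3-byte char #4 = E1 82 B1.
Leading byte 0xE1 = 11100001 matches 1110xxxx → 3-byte sequence.
Byte 1: 0xE1 = 11100001, payload 0001 (4 bits).
Byte 2: 0x82 = 10000010 (10xxxxxx ✓), payload 000010.
Byte 3: 0xB1 = 10110001 (10xxxxxx ✓), payload 110001.
Concatenate: 0001000010110001 = 0x10B1 (16 bits → U+10B1).

U+10B1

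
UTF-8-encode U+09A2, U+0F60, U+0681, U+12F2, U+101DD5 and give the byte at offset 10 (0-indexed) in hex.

U+09A2 → 3-byte form E0 A6 A2 at offsets 0–2.
U+0F60 → 3-byte form E0 BD A0 at offsets 3–5.
U+0681 → 2-byte form DA 81 at offsets 6–7.
U+12F2 → 3-byte form E1 8B B2 at offsets 8–10.
Offset 10 falls in char 4's range; it's byte 3 of E1 8B B2 = 0xB2.

0xB2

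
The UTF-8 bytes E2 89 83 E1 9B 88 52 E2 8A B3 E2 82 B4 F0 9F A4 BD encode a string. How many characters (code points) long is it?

6

Byte at offset 0: 0xE2 = 11100010 → 3-byte char (#1). Advance 3.
Byte at offset 3: 0xE1 = 11100001 → 3-byte char (#2). Advance 3.
Byte at offset 6: 0x52 = 01010010 → 1-byte char (#3). Advance 1.
Byte at offset 7: 0xE2 = 11100010 → 3-byte char (#4). Advance 3.
Byte at offset 10: 0xE2 = 11100010 → 3-byte char (#5). Advance 3.
Byte at offset 13: 0xF0 = 11110000 → 4-byte char (#6). Advance 4.
Reached end at offset 17 after 6 code points.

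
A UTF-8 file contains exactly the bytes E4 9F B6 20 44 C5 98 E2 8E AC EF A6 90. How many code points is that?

Byte at offset 0: 0xE4 = 11100100 → 3-byte char (#1). Advance 3.
Byte at offset 3: 0x20 = 00100000 → 1-byte char (#2). Advance 1.
Byte at offset 4: 0x44 = 01000100 → 1-byte char (#3). Advance 1.
Byte at offset 5: 0xC5 = 11000101 → 2-byte char (#4). Advance 2.
Byte at offset 7: 0xE2 = 11100010 → 3-byte char (#5). Advance 3.
Byte at offset 10: 0xEF = 11101111 → 3-byte char (#6). Advance 3.
Reached end at offset 13 after 6 code points.

6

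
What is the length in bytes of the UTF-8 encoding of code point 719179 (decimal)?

4

U+AF94B = 0xAF94B. UTF-8 uses 1 byte below 0x80, 2 below 0x800, 3 below 0x10000, 4 up to 0x10FFFF. 0xAF94B is in U+10000–U+10FFFF → 4 bytes.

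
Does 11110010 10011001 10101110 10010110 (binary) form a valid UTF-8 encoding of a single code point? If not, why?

Leading byte 0xF2 = 11110010 → 4-byte form.
Continuation bytes 0x99=10011001, 0xAE=10101110, 0x96=10010110 all match 10xxxxxx.
Decoded value 0x99B96 is ≥ 0x10000 (shortest form) and not a surrogate.

valid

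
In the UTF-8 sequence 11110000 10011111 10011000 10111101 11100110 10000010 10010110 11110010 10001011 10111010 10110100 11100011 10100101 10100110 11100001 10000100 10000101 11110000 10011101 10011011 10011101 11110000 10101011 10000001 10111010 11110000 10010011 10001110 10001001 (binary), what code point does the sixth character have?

Offset 0: leading byte 0xF0 = 11110000 → 4-byte char #1 = F0 9F 98 BD.
Offset 4: leading byte 0xE6 = 11100110 → 3-byte char #2 = E6 82 96.
Offset 7: leading byte 0xF2 = 11110010 → 4-byte char #3 = F2 8B BA B4.
Offset 11: leading byte 0xE3 = 11100011 → 3-byte char #4 = E3 A5 A6.
Offset 14: leading byte 0xE1 = 11100001 → 3-byte char #5 = E1 84 85.
Offset 17: leading byte 0xF0 = 11110000 → 4-byte char #6 = F0 9D 9B 9D.
Leading byte 0xF0 = 11110000 matches 11110xxx → 4-byte sequence.
Byte 1: 0xF0 = 11110000, payload 000 (3 bits).
Byte 2: 0x9D = 10011101 (10xxxxxx ✓), payload 011101.
Byte 3: 0x9B = 10011011 (10xxxxxx ✓), payload 011011.
Byte 4: 0x9D = 10011101 (10xxxxxx ✓), payload 011101.
Concatenate: 000011101011011011101 = 0x1D6DD (21 bits → U+1D6DD).

U+1D6DD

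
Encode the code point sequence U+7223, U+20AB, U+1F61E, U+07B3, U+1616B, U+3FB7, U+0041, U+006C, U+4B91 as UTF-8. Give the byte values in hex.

E7 88 A3 E2 82 AB F0 9F 98 9E DE B3 F0 96 85 AB E3 BE B7 41 6C E4 AE 91

U+7223: 3-byte form → E7 88 A3.
U+20AB: 3-byte form → E2 82 AB.
U+1F61E: 4-byte form → F0 9F 98 9E.
U+07B3: 2-byte form → DE B3.
U+1616B: 4-byte form → F0 96 85 AB.
U+3FB7: 3-byte form → E3 BE B7.
U+0041: 1-byte form → 41.
U+006C: 1-byte form → 6C.
U+4B91: 3-byte form → E4 AE 91.
Concatenated (24 bytes): E7 88 A3 E2 82 AB F0 9F 98 9E DE B3 F0 96 85 AB E3 BE B7 41 6C E4 AE 91.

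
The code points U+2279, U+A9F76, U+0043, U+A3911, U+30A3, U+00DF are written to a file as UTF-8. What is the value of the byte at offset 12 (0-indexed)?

U+2279 → 3-byte form E2 89 B9 at offsets 0–2.
U+A9F76 → 4-byte form F2 A9 BD B6 at offsets 3–6.
U+0043 → 1-byte form 43 at offsets 7–7.
U+A3911 → 4-byte form F2 A3 A4 91 at offsets 8–11.
U+30A3 → 3-byte form E3 82 A3 at offsets 12–14.
Offset 12 falls in char 5's range; it's byte 1 of E3 82 A3 = 0xE3.

0xE3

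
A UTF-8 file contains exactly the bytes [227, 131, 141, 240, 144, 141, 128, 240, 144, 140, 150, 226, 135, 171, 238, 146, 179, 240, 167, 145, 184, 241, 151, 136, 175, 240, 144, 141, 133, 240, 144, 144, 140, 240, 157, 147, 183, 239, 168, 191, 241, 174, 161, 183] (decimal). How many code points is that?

Byte at offset 0: 0xE3 = 11100011 → 3-byte char (#1). Advance 3.
Byte at offset 3: 0xF0 = 11110000 → 4-byte char (#2). Advance 4.
Byte at offset 7: 0xF0 = 11110000 → 4-byte char (#3). Advance 4.
Byte at offset 11: 0xE2 = 11100010 → 3-byte char (#4). Advance 3.
Byte at offset 14: 0xEE = 11101110 → 3-byte char (#5). Advance 3.
Byte at offset 17: 0xF0 = 11110000 → 4-byte char (#6). Advance 4.
Byte at offset 21: 0xF1 = 11110001 → 4-byte char (#7). Advance 4.
Byte at offset 25: 0xF0 = 11110000 → 4-byte char (#8). Advance 4.
Byte at offset 29: 0xF0 = 11110000 → 4-byte char (#9). Advance 4.
Byte at offset 33: 0xF0 = 11110000 → 4-byte char (#10). Advance 4.
Byte at offset 37: 0xEF = 11101111 → 3-byte char (#11). Advance 3.
Byte at offset 40: 0xF1 = 11110001 → 4-byte char (#12). Advance 4.
Reached end at offset 44 after 12 code points.

12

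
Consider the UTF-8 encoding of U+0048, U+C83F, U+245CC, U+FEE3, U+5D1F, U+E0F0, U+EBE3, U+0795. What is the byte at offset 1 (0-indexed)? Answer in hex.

U+0048 → 1-byte form 48 at offsets 0–0.
U+C83F → 3-byte form EC A0 BF at offsets 1–3.
Offset 1 falls in char 2's range; it's byte 1 of EC A0 BF = 0xEC.

0xEC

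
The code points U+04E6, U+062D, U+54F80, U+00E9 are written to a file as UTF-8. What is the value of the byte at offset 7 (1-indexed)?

0xBE

1-indexed offset 7 is 0-indexed offset 6.
U+04E6 → 2-byte form D3 A6 at offsets 0–1.
U+062D → 2-byte form D8 AD at offsets 2–3.
U+54F80 → 4-byte form F1 94 BE 80 at offsets 4–7.
Offset 6 falls in char 3's range; it's byte 3 of F1 94 BE 80 = 0xBE.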